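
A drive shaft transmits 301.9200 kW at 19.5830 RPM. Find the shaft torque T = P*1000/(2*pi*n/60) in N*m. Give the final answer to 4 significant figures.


omega = 2*pi*19.5830/60 = 2.05073 rad/s
T = 301.9200*1000 / 2.05073
T = 147200 N*m


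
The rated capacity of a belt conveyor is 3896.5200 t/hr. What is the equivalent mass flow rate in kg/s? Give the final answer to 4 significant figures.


m_dot = 3896.5200 * 1000 / 3600
m_dot = 1082 kg/s


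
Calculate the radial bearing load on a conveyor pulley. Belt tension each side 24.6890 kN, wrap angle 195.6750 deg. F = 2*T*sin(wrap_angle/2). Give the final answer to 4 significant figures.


F = 2 * 24.6890 * sin(195.6750/2 deg)
F = 48.92 kN


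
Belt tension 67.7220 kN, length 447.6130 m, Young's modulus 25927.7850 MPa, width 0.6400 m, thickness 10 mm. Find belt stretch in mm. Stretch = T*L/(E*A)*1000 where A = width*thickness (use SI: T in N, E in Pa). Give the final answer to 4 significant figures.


A = 0.6400 * 0.01 = 0.00640 m^2
Stretch = 67.7220*1000 * 447.6130 / (25927.7850e6 * 0.00640) * 1000
Stretch = 182.7 mm


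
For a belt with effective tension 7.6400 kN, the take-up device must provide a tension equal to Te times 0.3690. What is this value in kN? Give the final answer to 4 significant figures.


T_tu = 7.6400 * 0.3690
T_tu = 2.819 kN


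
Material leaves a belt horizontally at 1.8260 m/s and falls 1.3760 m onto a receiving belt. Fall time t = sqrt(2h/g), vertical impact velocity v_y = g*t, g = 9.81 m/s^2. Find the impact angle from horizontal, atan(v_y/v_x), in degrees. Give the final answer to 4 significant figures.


t = sqrt(2*1.3760/9.81) = 0.529651 s
v_y = 9.81 * 0.529651 = 5.19588 m/s
angle = atan(5.19588 / 1.8260) = 70.64 deg


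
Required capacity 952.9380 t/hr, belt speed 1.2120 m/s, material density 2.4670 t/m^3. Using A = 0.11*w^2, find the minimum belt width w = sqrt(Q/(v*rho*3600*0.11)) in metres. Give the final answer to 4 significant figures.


A_req = 952.9380 / (1.2120 * 2.4670 * 3600) = 0.08853 m^2
w = sqrt(0.08853 / 0.11)
w = 0.8971 m


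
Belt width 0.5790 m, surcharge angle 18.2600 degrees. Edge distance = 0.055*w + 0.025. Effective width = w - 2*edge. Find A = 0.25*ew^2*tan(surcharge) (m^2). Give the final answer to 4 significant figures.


edge = 0.055*0.5790 + 0.025 = 0.056845 m
ew = 0.5790 - 2*0.056845 = 0.46531 m
A = 0.25 * 0.46531^2 * tan(18.2600 deg)
A = 0.01786 m^2


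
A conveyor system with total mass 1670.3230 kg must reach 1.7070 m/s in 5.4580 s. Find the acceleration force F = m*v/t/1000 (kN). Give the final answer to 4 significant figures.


F = 1670.3230 * 1.7070 / 5.4580 / 1000
F = 0.5224 kN


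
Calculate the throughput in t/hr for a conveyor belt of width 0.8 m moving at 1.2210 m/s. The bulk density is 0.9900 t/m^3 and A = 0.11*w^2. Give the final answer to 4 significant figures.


A = 0.11 * 0.8^2 = 0.0704 m^2
C = 0.0704 * 1.2210 * 0.9900 * 3600
C = 306.4 t/hr


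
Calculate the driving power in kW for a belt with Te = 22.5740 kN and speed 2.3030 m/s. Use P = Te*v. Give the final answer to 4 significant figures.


P = Te * v = 22.5740 * 2.3030
P = 51.99 kW


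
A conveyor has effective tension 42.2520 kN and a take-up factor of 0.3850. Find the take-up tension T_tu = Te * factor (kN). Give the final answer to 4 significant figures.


T_tu = 42.2520 * 0.3850
T_tu = 16.27 kN


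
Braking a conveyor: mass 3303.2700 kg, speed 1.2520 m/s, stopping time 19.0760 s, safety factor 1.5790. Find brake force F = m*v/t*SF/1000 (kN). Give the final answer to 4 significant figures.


F = 3303.2700 * 1.2520 / 19.0760 * 1.5790 / 1000
F = 0.3423 kN


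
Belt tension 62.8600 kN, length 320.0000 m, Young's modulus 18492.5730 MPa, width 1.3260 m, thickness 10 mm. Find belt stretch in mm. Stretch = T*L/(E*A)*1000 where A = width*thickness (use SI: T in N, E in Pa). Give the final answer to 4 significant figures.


A = 1.3260 * 0.01 = 0.01326 m^2
Stretch = 62.8600*1000 * 320.0000 / (18492.5730e6 * 0.01326) * 1000
Stretch = 82.03 mm


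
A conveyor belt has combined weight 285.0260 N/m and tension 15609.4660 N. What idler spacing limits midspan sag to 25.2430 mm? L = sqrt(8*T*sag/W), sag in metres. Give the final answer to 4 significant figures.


sag = 25.2430/1000 = 0.025243 m
L = sqrt(8 * 15609.4660 * 0.025243 / 285.0260)
L = 3.326 m


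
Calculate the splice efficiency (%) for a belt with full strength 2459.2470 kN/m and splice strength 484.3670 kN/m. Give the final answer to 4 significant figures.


Eff = 484.3670 / 2459.2470 * 100
Eff = 19.70 %


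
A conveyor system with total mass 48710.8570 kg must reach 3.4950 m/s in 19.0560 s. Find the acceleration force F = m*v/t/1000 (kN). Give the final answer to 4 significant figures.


F = 48710.8570 * 3.4950 / 19.0560 / 1000
F = 8.934 kN


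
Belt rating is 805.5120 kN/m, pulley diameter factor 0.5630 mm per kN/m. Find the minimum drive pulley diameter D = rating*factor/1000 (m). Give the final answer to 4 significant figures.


D = 805.5120 * 0.5630 / 1000
D = 0.4535 m


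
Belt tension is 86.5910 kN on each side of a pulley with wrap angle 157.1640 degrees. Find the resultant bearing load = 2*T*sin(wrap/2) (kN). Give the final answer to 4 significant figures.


F = 2 * 86.5910 * sin(157.1640/2 deg)
F = 169.8 kN


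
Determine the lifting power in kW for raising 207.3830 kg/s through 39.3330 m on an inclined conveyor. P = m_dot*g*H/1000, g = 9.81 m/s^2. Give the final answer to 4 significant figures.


P = 207.3830 * 9.81 * 39.3330 / 1000
P = 80.02 kW


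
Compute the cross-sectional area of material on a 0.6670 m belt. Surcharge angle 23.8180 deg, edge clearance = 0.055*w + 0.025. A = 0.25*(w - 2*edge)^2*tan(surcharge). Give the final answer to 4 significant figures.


edge = 0.055*0.6670 + 0.025 = 0.061685 m
ew = 0.6670 - 2*0.061685 = 0.54363 m
A = 0.25 * 0.54363^2 * tan(23.8180 deg)
A = 0.03261 m^2


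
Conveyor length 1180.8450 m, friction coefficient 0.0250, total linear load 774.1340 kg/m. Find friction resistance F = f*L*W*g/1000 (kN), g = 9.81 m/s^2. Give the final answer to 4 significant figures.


F = 0.0250 * 1180.8450 * 774.1340 * 9.81 / 1000
F = 224.2 kN


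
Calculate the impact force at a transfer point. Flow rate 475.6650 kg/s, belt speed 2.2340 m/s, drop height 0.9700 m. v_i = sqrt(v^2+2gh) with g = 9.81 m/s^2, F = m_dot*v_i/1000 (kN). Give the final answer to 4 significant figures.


v_i = sqrt(2.2340^2 + 2*9.81*0.9700) = 4.90124 m/s
F = 475.6650 * 4.90124 / 1000
F = 2.331 kN


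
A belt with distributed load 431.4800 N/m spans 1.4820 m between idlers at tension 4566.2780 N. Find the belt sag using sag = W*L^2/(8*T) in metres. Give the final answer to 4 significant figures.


sag = 431.4800 * 1.4820^2 / (8 * 4566.2780)
sag = 0.02594 m


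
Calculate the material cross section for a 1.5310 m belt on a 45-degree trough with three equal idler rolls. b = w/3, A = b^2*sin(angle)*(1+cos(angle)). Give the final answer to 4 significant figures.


b = 1.5310/3 = 0.510333 m
A = 0.510333^2 * sin(45 deg) * (1 + cos(45 deg))
A = 0.3144 m^2


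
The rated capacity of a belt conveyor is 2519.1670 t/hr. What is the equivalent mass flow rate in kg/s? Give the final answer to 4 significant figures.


m_dot = 2519.1670 * 1000 / 3600
m_dot = 699.8 kg/s


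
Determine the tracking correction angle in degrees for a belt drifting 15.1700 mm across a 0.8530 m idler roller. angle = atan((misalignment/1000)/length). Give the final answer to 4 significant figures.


misalign_m = 15.1700 / 1000 = 0.015170 m
angle = atan(0.015170 / 0.8530)
angle = 1.019 deg


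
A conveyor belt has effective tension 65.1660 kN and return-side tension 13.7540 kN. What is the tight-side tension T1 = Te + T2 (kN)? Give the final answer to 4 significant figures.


T1 = Te + T2 = 65.1660 + 13.7540
T1 = 78.92 kN


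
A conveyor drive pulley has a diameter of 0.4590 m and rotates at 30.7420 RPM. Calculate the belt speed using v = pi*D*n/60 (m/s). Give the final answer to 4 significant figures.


v = pi * 0.4590 * 30.7420 / 60
v = 0.7388 m/s


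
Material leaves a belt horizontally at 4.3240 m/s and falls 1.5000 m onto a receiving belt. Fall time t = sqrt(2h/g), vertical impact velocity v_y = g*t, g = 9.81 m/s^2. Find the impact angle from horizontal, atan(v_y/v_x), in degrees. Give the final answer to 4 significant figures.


t = sqrt(2*1.5000/9.81) = 0.553001 s
v_y = 9.81 * 0.553001 = 5.42494 m/s
angle = atan(5.42494 / 4.3240) = 51.44 deg


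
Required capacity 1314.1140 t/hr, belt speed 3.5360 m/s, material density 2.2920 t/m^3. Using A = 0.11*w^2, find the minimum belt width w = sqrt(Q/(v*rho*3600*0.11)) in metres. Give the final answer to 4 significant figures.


A_req = 1314.1140 / (3.5360 * 2.2920 * 3600) = 0.0450405 m^2
w = sqrt(0.0450405 / 0.11)
w = 0.6399 m


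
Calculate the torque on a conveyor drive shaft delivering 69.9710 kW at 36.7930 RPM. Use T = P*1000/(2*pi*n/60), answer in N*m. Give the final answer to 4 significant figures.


omega = 2*pi*36.7930/60 = 3.85295 rad/s
T = 69.9710*1000 / 3.85295
T = 18160 N*m


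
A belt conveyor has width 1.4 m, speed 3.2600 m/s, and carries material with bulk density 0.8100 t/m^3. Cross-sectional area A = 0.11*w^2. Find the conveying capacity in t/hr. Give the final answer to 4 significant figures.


A = 0.11 * 1.4^2 = 0.2156 m^2
C = 0.2156 * 3.2600 * 0.8100 * 3600
C = 2050 t/hr


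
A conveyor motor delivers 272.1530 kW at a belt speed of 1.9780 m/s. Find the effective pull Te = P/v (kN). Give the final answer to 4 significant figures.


Te = P / v = 272.1530 / 1.9780
Te = 137.6 kN


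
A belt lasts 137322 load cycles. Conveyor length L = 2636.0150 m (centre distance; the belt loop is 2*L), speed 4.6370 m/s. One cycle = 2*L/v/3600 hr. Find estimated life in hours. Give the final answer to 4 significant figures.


cycle_time = 2 * 2636.0150 / 4.6370 / 3600 = 0.315819 hr
life = 137322 * 0.315819 = 43370 hours


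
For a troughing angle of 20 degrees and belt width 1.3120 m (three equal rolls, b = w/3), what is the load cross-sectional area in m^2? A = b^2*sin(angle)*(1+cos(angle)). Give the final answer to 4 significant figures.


b = 1.3120/3 = 0.437333 m
A = 0.437333^2 * sin(20 deg) * (1 + cos(20 deg))
A = 0.1269 m^2


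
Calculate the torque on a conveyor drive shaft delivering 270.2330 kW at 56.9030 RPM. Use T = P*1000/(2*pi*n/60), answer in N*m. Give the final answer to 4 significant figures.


omega = 2*pi*56.9030/60 = 5.95887 rad/s
T = 270.2330*1000 / 5.95887
T = 45350 N*m


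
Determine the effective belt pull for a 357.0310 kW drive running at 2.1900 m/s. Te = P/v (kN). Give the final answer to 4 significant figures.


Te = P / v = 357.0310 / 2.1900
Te = 163.0 kN


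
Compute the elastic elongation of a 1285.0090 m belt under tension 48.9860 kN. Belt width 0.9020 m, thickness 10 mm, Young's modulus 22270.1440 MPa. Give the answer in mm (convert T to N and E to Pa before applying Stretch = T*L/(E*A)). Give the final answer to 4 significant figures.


A = 0.9020 * 0.01 = 0.00902 m^2
Stretch = 48.9860*1000 * 1285.0090 / (22270.1440e6 * 0.00902) * 1000
Stretch = 313.4 mm


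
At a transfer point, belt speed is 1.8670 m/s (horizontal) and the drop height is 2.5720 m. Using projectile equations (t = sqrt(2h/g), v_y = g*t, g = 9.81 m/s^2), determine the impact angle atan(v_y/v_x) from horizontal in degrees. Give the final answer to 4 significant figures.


t = sqrt(2*2.5720/9.81) = 0.724129 s
v_y = 9.81 * 0.724129 = 7.10371 m/s
angle = atan(7.10371 / 1.8670) = 75.27 deg


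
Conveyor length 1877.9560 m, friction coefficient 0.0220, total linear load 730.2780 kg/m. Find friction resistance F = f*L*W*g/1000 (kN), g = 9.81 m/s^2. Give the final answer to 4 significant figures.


F = 0.0220 * 1877.9560 * 730.2780 * 9.81 / 1000
F = 296.0 kN


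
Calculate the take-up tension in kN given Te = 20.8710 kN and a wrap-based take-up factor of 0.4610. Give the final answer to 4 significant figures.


T_tu = 20.8710 * 0.4610
T_tu = 9.622 kN


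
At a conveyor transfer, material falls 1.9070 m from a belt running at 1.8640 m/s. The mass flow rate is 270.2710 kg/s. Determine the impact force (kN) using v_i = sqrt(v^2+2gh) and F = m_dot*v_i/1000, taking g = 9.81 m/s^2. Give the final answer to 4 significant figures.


v_i = sqrt(1.8640^2 + 2*9.81*1.9070) = 6.39452 m/s
F = 270.2710 * 6.39452 / 1000
F = 1.728 kN


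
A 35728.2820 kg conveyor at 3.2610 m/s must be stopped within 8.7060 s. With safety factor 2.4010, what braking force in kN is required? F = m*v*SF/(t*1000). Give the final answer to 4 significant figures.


F = 35728.2820 * 3.2610 / 8.7060 * 2.4010 / 1000
F = 32.13 kN


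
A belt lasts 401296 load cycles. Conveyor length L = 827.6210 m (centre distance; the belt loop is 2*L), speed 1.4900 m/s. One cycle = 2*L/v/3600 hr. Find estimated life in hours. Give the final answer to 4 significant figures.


cycle_time = 2 * 827.6210 / 1.4900 / 3600 = 0.308584 hr
life = 401296 * 0.308584 = 123800 hours


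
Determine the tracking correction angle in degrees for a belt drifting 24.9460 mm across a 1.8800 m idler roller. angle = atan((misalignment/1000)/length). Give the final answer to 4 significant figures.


misalign_m = 24.9460 / 1000 = 0.024946 m
angle = atan(0.024946 / 1.8800)
angle = 0.7602 deg


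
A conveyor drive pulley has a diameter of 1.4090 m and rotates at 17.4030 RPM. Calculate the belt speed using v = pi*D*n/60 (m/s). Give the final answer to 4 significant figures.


v = pi * 1.4090 * 17.4030 / 60
v = 1.284 m/s


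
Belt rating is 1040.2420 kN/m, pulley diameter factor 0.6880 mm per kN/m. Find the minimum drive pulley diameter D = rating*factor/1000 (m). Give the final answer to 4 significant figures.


D = 1040.2420 * 0.6880 / 1000
D = 0.7157 m


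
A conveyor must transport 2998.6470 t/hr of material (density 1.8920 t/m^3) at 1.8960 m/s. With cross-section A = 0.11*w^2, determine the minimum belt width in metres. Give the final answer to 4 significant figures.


A_req = 2998.6470 / (1.8960 * 1.8920 * 3600) = 0.232201 m^2
w = sqrt(0.232201 / 0.11)
w = 1.453 m


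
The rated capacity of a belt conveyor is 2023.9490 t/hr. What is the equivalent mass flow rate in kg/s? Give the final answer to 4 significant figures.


m_dot = 2023.9490 * 1000 / 3600
m_dot = 562.2 kg/s


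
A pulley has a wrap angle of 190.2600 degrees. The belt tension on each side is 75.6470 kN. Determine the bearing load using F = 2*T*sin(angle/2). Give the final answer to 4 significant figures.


F = 2 * 75.6470 * sin(190.2600/2 deg)
F = 150.7 kN


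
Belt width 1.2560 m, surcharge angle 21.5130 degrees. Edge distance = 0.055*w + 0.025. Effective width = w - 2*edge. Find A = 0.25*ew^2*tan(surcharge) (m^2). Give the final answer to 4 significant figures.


edge = 0.055*1.2560 + 0.025 = 0.09408 m
ew = 1.2560 - 2*0.09408 = 1.06784 m
A = 0.25 * 1.06784^2 * tan(21.5130 deg)
A = 0.1124 m^2


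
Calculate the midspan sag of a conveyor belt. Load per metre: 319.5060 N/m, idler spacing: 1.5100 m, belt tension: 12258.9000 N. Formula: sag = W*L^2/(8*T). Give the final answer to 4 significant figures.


sag = 319.5060 * 1.5100^2 / (8 * 12258.9000)
sag = 0.007428 m


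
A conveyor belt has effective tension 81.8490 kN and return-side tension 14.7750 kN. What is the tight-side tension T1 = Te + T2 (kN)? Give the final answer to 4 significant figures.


T1 = Te + T2 = 81.8490 + 14.7750
T1 = 96.62 kN


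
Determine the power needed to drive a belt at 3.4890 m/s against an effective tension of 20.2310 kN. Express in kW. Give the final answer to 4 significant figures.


P = Te * v = 20.2310 * 3.4890
P = 70.59 kW


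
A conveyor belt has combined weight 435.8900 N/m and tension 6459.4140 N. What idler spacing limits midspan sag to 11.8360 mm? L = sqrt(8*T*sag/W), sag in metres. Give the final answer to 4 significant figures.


sag = 11.8360/1000 = 0.011836 m
L = sqrt(8 * 6459.4140 * 0.011836 / 435.8900)
L = 1.185 m


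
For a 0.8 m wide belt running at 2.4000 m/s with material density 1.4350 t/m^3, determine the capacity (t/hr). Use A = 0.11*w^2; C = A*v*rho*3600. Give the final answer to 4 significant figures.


A = 0.11 * 0.8^2 = 0.0704 m^2
C = 0.0704 * 2.4000 * 1.4350 * 3600
C = 872.8 t/hr


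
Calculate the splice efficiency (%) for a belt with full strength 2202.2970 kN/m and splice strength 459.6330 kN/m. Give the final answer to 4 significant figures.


Eff = 459.6330 / 2202.2970 * 100
Eff = 20.87 %


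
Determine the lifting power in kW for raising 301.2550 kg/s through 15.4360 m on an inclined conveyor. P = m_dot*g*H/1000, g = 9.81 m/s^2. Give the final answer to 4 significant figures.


P = 301.2550 * 9.81 * 15.4360 / 1000
P = 45.62 kW


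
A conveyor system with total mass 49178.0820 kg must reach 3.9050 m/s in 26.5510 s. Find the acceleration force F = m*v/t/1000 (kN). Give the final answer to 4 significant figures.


F = 49178.0820 * 3.9050 / 26.5510 / 1000
F = 7.233 kN


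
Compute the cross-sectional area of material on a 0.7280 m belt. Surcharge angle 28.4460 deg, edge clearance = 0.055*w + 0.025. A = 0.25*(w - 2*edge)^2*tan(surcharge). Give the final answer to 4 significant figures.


edge = 0.055*0.7280 + 0.025 = 0.06504 m
ew = 0.7280 - 2*0.06504 = 0.59792 m
A = 0.25 * 0.59792^2 * tan(28.4460 deg)
A = 0.04842 m^2


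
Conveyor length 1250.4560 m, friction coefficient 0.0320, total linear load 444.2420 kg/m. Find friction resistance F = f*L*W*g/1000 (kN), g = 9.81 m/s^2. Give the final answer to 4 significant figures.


F = 0.0320 * 1250.4560 * 444.2420 * 9.81 / 1000
F = 174.4 kN


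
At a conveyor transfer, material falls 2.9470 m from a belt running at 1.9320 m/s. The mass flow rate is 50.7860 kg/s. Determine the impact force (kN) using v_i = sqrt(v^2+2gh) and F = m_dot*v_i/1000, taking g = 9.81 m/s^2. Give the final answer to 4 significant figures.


v_i = sqrt(1.9320^2 + 2*9.81*2.9470) = 7.84556 m/s
F = 50.7860 * 7.84556 / 1000
F = 0.3984 kN


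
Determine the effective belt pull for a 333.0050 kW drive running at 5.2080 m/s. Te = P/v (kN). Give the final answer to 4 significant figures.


Te = P / v = 333.0050 / 5.2080
Te = 63.94 kN


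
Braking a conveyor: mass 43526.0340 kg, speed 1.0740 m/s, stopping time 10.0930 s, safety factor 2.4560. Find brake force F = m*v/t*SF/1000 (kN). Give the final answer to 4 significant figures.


F = 43526.0340 * 1.0740 / 10.0930 * 2.4560 / 1000
F = 11.38 kN


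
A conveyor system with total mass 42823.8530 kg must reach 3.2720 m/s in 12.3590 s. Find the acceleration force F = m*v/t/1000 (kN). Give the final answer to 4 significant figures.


F = 42823.8530 * 3.2720 / 12.3590 / 1000
F = 11.34 kN


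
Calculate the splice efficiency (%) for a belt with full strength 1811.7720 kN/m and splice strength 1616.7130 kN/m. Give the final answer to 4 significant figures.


Eff = 1616.7130 / 1811.7720 * 100
Eff = 89.23 %


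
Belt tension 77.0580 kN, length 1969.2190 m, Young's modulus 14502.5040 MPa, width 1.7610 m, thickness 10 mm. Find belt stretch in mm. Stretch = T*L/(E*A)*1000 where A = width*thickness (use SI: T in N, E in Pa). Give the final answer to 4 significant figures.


A = 1.7610 * 0.01 = 0.01761 m^2
Stretch = 77.0580*1000 * 1969.2190 / (14502.5040e6 * 0.01761) * 1000
Stretch = 594.2 mm


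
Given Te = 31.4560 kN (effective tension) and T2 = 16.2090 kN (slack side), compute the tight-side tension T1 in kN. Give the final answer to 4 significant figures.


T1 = Te + T2 = 31.4560 + 16.2090
T1 = 47.66 kN


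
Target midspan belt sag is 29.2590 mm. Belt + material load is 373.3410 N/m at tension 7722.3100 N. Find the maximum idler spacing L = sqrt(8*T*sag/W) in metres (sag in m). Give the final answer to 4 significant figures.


sag = 29.2590/1000 = 0.029259 m
L = sqrt(8 * 7722.3100 * 0.029259 / 373.3410)
L = 2.200 m


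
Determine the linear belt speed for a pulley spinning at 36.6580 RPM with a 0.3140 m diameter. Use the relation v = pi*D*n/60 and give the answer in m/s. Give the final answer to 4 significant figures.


v = pi * 0.3140 * 36.6580 / 60
v = 0.6027 m/s


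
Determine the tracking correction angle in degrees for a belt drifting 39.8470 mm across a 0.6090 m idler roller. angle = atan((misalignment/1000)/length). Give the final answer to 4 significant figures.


misalign_m = 39.8470 / 1000 = 0.039847 m
angle = atan(0.039847 / 0.6090)
angle = 3.744 deg


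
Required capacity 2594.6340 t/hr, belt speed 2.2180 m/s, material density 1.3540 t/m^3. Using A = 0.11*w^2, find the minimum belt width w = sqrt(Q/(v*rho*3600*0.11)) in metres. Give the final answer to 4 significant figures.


A_req = 2594.6340 / (2.2180 * 1.3540 * 3600) = 0.23999 m^2
w = sqrt(0.23999 / 0.11)
w = 1.477 m


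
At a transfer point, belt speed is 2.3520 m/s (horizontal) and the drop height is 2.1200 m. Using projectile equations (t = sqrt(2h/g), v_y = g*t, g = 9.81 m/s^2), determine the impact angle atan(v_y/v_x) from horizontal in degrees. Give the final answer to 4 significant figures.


t = sqrt(2*2.1200/9.81) = 0.657428 s
v_y = 9.81 * 0.657428 = 6.44937 m/s
angle = atan(6.44937 / 2.3520) = 69.96 deg


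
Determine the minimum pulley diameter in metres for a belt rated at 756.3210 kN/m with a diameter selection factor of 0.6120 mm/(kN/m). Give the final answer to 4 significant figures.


D = 756.3210 * 0.6120 / 1000
D = 0.4629 m


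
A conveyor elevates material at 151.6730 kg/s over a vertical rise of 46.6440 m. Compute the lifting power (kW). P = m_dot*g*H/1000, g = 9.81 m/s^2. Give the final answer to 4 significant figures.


P = 151.6730 * 9.81 * 46.6440 / 1000
P = 69.40 kW


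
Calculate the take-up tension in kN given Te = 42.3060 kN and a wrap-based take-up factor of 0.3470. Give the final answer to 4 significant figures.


T_tu = 42.3060 * 0.3470
T_tu = 14.68 kN


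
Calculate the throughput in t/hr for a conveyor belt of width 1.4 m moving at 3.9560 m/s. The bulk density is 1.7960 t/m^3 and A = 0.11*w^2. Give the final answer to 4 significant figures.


A = 0.11 * 1.4^2 = 0.2156 m^2
C = 0.2156 * 3.9560 * 1.7960 * 3600
C = 5515 t/hr


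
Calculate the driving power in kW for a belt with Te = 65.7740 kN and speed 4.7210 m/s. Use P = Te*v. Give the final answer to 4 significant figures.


P = Te * v = 65.7740 * 4.7210
P = 310.5 kW


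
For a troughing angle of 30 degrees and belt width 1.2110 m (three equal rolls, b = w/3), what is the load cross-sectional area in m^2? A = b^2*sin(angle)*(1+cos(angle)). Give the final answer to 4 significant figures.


b = 1.2110/3 = 0.403667 m
A = 0.403667^2 * sin(30 deg) * (1 + cos(30 deg))
A = 0.1520 m^2


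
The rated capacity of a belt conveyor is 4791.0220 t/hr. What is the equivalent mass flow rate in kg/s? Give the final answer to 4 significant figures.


m_dot = 4791.0220 * 1000 / 3600
m_dot = 1331 kg/s


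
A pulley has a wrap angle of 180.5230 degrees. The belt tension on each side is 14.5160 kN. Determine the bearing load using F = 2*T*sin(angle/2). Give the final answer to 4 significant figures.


F = 2 * 14.5160 * sin(180.5230/2 deg)
F = 29.03 kN


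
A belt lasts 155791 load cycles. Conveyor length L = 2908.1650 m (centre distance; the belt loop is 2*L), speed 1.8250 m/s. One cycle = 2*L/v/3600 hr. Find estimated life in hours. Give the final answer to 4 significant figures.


cycle_time = 2 * 2908.1650 / 1.8250 / 3600 = 0.885286 hr
life = 155791 * 0.885286 = 137900 hours


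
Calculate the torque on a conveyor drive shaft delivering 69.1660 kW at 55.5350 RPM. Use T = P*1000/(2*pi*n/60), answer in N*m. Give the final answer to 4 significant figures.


omega = 2*pi*55.5350/60 = 5.81561 rad/s
T = 69.1660*1000 / 5.81561
T = 11890 N*m


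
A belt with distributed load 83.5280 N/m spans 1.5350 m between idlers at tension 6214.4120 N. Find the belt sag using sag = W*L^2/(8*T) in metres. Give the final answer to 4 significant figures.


sag = 83.5280 * 1.5350^2 / (8 * 6214.4120)
sag = 0.003959 m


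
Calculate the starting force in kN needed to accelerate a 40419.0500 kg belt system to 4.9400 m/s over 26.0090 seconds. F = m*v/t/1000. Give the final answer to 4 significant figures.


F = 40419.0500 * 4.9400 / 26.0090 / 1000
F = 7.677 kN


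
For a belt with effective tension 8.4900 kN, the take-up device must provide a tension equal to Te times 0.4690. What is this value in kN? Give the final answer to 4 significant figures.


T_tu = 8.4900 * 0.4690
T_tu = 3.982 kN


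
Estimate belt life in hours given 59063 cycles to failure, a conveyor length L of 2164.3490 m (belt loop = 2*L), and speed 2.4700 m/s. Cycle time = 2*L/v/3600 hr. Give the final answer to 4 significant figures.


cycle_time = 2 * 2164.3490 / 2.4700 / 3600 = 0.486808 hr
life = 59063 * 0.486808 = 28750 hours


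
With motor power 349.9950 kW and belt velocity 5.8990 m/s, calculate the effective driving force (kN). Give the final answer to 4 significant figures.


Te = P / v = 349.9950 / 5.8990
Te = 59.33 kN


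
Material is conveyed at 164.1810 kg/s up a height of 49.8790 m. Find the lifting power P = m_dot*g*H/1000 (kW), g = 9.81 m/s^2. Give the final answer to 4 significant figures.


P = 164.1810 * 9.81 * 49.8790 / 1000
P = 80.34 kW


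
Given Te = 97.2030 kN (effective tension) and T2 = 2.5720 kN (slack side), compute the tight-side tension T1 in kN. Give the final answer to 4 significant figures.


T1 = Te + T2 = 97.2030 + 2.5720
T1 = 99.78 kN


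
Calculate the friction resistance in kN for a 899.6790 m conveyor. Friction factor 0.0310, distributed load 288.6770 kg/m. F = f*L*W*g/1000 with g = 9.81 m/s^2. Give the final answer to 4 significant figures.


F = 0.0310 * 899.6790 * 288.6770 * 9.81 / 1000
F = 78.98 kN


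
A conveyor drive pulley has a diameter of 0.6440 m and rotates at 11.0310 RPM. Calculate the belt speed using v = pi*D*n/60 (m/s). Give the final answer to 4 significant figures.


v = pi * 0.6440 * 11.0310 / 60
v = 0.3720 m/s


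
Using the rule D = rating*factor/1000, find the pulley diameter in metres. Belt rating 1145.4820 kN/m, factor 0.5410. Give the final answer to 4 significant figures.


D = 1145.4820 * 0.5410 / 1000
D = 0.6197 m


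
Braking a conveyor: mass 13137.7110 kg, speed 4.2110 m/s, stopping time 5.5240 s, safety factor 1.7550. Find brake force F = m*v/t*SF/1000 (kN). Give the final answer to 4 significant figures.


F = 13137.7110 * 4.2110 / 5.5240 * 1.7550 / 1000
F = 17.58 kN


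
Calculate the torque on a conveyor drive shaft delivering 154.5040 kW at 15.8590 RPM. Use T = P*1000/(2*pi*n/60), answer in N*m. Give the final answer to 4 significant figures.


omega = 2*pi*15.8590/60 = 1.66075 rad/s
T = 154.5040*1000 / 1.66075
T = 93030 N*m


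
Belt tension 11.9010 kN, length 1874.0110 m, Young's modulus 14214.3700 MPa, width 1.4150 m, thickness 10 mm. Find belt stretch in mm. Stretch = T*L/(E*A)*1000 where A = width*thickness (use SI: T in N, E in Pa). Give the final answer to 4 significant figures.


A = 1.4150 * 0.01 = 0.01415 m^2
Stretch = 11.9010*1000 * 1874.0110 / (14214.3700e6 * 0.01415) * 1000
Stretch = 110.9 mm


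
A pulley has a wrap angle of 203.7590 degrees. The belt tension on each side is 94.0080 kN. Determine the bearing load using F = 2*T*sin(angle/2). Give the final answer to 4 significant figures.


F = 2 * 94.0080 * sin(203.7590/2 deg)
F = 184.0 kN


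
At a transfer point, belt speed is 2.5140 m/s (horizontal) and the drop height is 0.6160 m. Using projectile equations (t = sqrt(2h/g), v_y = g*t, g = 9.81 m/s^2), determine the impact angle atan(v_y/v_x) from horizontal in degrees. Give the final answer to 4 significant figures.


t = sqrt(2*0.6160/9.81) = 0.354381 s
v_y = 9.81 * 0.354381 = 3.47648 m/s
angle = atan(3.47648 / 2.5140) = 54.13 deg


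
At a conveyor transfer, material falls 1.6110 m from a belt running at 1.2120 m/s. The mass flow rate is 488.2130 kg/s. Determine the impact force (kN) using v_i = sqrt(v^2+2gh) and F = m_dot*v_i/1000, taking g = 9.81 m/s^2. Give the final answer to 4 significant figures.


v_i = sqrt(1.2120^2 + 2*9.81*1.6110) = 5.75124 m/s
F = 488.2130 * 5.75124 / 1000
F = 2.808 kN


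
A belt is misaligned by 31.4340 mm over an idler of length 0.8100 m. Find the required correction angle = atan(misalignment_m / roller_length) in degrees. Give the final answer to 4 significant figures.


misalign_m = 31.4340 / 1000 = 0.031434 m
angle = atan(0.031434 / 0.8100)
angle = 2.222 deg


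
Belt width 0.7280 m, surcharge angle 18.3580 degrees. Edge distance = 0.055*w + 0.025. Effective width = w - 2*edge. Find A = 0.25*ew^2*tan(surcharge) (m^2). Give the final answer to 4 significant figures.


edge = 0.055*0.7280 + 0.025 = 0.06504 m
ew = 0.7280 - 2*0.06504 = 0.59792 m
A = 0.25 * 0.59792^2 * tan(18.3580 deg)
A = 0.02966 m^2


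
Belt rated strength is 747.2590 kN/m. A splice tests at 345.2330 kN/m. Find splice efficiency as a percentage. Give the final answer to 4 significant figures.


Eff = 345.2330 / 747.2590 * 100
Eff = 46.20 %


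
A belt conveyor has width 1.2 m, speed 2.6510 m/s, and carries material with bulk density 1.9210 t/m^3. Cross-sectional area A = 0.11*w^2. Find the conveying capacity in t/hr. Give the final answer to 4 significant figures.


A = 0.11 * 1.2^2 = 0.1584 m^2
C = 0.1584 * 2.6510 * 1.9210 * 3600
C = 2904 t/hr


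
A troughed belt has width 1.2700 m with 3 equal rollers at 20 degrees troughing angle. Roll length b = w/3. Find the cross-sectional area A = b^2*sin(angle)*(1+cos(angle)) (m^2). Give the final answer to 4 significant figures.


b = 1.2700/3 = 0.423333 m
A = 0.423333^2 * sin(20 deg) * (1 + cos(20 deg))
A = 0.1189 m^2


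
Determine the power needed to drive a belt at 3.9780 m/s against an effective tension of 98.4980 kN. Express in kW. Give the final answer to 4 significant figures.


P = Te * v = 98.4980 * 3.9780
P = 391.8 kW


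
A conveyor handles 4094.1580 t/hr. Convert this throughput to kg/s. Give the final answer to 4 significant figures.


m_dot = 4094.1580 * 1000 / 3600
m_dot = 1137 kg/s


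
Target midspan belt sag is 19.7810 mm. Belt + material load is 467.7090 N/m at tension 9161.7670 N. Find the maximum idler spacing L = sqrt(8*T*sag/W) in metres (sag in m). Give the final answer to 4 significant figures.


sag = 19.7810/1000 = 0.019781 m
L = sqrt(8 * 9161.7670 * 0.019781 / 467.7090)
L = 1.761 m


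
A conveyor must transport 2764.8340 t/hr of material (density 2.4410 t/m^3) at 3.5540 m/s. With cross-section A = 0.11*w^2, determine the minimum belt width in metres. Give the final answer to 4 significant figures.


A_req = 2764.8340 / (3.5540 * 2.4410 * 3600) = 0.0885281 m^2
w = sqrt(0.0885281 / 0.11)
w = 0.8971 m


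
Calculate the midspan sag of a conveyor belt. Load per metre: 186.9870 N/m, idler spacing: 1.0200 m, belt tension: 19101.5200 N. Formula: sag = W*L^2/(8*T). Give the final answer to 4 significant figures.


sag = 186.9870 * 1.0200^2 / (8 * 19101.5200)
sag = 0.001273 m


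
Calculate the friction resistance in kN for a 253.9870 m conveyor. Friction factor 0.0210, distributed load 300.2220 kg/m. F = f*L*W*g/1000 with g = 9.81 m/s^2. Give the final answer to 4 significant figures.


F = 0.0210 * 253.9870 * 300.2220 * 9.81 / 1000
F = 15.71 kN


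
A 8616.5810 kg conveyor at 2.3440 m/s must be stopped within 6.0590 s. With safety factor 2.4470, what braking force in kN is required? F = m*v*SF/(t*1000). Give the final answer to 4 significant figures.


F = 8616.5810 * 2.3440 / 6.0590 * 2.4470 / 1000
F = 8.157 kN


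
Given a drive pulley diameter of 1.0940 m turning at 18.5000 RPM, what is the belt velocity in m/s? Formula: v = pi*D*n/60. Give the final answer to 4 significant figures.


v = pi * 1.0940 * 18.5000 / 60
v = 1.060 m/s


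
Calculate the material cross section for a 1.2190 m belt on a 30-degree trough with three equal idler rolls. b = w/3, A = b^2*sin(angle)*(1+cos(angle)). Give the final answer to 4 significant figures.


b = 1.2190/3 = 0.406333 m
A = 0.406333^2 * sin(30 deg) * (1 + cos(30 deg))
A = 0.1540 m^2


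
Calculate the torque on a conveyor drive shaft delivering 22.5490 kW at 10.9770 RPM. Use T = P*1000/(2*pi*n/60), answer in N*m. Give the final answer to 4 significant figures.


omega = 2*pi*10.9770/60 = 1.14951 rad/s
T = 22.5490*1000 / 1.14951
T = 19620 N*m


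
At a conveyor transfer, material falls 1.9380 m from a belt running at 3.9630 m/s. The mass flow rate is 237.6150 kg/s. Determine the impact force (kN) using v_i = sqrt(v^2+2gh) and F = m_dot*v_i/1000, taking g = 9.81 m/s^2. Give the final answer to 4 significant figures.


v_i = sqrt(3.9630^2 + 2*9.81*1.9380) = 7.33 m/s
F = 237.6150 * 7.33 / 1000
F = 1.742 kN


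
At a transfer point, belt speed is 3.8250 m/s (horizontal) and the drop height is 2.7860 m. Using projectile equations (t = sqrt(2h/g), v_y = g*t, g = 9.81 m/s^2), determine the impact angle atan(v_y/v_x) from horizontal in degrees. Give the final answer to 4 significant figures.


t = sqrt(2*2.7860/9.81) = 0.753652 s
v_y = 9.81 * 0.753652 = 7.39333 m/s
angle = atan(7.39333 / 3.8250) = 62.64 deg


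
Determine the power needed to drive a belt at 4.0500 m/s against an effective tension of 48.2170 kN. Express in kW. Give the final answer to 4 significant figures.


P = Te * v = 48.2170 * 4.0500
P = 195.3 kW


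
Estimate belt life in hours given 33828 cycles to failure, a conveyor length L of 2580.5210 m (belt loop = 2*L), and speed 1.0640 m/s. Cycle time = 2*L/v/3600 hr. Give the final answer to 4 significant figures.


cycle_time = 2 * 2580.5210 / 1.0640 / 3600 = 1.34739 hr
life = 33828 * 1.34739 = 45580 hours


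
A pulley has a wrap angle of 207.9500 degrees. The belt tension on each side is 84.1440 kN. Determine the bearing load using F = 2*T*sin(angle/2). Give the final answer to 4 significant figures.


F = 2 * 84.1440 * sin(207.9500/2 deg)
F = 163.3 kN


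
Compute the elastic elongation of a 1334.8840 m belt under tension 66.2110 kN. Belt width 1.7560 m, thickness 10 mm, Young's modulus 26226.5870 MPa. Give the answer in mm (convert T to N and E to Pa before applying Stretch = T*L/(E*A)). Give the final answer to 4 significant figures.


A = 1.7560 * 0.01 = 0.01756 m^2
Stretch = 66.2110*1000 * 1334.8840 / (26226.5870e6 * 0.01756) * 1000
Stretch = 191.9 mm


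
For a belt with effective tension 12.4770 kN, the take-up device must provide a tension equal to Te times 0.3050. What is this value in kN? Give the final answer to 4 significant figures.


T_tu = 12.4770 * 0.3050
T_tu = 3.805 kN


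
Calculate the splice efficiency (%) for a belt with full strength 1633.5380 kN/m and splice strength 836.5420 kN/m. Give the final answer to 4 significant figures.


Eff = 836.5420 / 1633.5380 * 100
Eff = 51.21 %


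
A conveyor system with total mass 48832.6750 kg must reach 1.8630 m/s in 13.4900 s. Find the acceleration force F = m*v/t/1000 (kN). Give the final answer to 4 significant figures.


F = 48832.6750 * 1.8630 / 13.4900 / 1000
F = 6.744 kN


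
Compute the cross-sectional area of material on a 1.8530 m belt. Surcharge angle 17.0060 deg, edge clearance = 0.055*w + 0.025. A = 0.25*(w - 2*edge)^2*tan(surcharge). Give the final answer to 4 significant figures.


edge = 0.055*1.8530 + 0.025 = 0.126915 m
ew = 1.8530 - 2*0.126915 = 1.59917 m
A = 0.25 * 1.59917^2 * tan(17.0060 deg)
A = 0.1955 m^2


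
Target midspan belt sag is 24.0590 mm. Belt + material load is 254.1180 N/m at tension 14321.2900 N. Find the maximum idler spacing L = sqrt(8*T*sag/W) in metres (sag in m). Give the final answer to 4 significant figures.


sag = 24.0590/1000 = 0.024059 m
L = sqrt(8 * 14321.2900 * 0.024059 / 254.1180)
L = 3.293 m


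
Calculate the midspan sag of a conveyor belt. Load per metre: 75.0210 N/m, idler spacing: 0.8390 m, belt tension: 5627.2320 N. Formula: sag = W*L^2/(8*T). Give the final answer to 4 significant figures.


sag = 75.0210 * 0.8390^2 / (8 * 5627.2320)
sag = 0.001173 m


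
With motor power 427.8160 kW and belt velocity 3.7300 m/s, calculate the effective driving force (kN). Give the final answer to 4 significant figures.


Te = P / v = 427.8160 / 3.7300
Te = 114.7 kN


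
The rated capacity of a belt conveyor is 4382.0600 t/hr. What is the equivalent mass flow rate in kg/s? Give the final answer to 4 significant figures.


m_dot = 4382.0600 * 1000 / 3600
m_dot = 1217 kg/s


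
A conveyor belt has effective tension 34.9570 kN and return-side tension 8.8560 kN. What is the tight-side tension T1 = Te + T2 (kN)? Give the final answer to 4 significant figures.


T1 = Te + T2 = 34.9570 + 8.8560
T1 = 43.81 kN


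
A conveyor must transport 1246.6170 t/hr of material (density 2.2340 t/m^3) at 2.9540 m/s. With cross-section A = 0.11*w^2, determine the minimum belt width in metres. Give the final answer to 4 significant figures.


A_req = 1246.6170 / (2.9540 * 2.2340 * 3600) = 0.0524731 m^2
w = sqrt(0.0524731 / 0.11)
w = 0.6907 m


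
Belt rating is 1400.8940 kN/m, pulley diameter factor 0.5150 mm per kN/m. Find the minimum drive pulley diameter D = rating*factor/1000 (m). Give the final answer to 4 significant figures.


D = 1400.8940 * 0.5150 / 1000
D = 0.7215 m


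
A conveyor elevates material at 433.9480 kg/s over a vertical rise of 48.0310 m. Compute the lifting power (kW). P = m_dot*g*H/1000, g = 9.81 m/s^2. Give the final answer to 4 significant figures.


P = 433.9480 * 9.81 * 48.0310 / 1000
P = 204.5 kW


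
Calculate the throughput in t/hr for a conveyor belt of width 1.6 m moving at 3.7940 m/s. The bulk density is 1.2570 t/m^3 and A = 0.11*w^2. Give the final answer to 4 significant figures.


A = 0.11 * 1.6^2 = 0.2816 m^2
C = 0.2816 * 3.7940 * 1.2570 * 3600
C = 4835 t/hr


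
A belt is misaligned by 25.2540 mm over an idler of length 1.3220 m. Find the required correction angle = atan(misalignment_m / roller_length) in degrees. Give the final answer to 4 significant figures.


misalign_m = 25.2540 / 1000 = 0.025254 m
angle = atan(0.025254 / 1.3220)
angle = 1.094 deg


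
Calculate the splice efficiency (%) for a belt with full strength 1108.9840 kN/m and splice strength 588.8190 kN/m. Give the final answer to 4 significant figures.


Eff = 588.8190 / 1108.9840 * 100
Eff = 53.10 %


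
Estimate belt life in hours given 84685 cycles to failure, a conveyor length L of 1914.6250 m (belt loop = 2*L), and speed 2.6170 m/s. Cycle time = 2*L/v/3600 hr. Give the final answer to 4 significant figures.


cycle_time = 2 * 1914.6250 / 2.6170 / 3600 = 0.40645 hr
life = 84685 * 0.40645 = 34420 hours


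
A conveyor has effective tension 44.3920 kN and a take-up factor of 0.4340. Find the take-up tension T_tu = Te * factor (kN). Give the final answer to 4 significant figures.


T_tu = 44.3920 * 0.4340
T_tu = 19.27 kN


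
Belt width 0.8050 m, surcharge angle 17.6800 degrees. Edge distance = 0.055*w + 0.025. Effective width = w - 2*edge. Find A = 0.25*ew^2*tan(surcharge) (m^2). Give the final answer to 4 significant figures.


edge = 0.055*0.8050 + 0.025 = 0.069275 m
ew = 0.8050 - 2*0.069275 = 0.66645 m
A = 0.25 * 0.66645^2 * tan(17.6800 deg)
A = 0.03539 m^2


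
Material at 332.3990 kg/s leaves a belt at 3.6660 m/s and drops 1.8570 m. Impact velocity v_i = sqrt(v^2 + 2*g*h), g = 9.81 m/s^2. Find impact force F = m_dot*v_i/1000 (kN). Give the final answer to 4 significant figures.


v_i = sqrt(3.6660^2 + 2*9.81*1.8570) = 7.06215 m/s
F = 332.3990 * 7.06215 / 1000
F = 2.347 kN


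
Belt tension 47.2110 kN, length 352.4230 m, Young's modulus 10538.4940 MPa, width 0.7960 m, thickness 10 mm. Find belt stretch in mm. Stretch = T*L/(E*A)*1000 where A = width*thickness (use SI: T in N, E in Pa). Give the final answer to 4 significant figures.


A = 0.7960 * 0.01 = 0.00796 m^2
Stretch = 47.2110*1000 * 352.4230 / (10538.4940e6 * 0.00796) * 1000
Stretch = 198.3 mm
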